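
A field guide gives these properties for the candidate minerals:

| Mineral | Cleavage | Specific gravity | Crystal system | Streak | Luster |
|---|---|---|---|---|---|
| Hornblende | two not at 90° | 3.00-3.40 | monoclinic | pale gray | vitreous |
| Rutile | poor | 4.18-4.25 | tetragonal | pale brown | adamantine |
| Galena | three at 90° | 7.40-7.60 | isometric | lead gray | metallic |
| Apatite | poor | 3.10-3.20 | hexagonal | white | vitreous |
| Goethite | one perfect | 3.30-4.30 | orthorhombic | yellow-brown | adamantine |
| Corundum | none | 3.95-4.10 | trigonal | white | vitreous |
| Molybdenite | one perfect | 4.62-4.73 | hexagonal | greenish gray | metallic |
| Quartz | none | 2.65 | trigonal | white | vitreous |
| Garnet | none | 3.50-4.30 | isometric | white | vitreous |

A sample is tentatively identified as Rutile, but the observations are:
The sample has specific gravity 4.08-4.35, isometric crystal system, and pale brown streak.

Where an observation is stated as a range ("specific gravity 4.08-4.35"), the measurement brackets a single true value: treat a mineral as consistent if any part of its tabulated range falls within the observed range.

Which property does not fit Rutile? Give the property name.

crystal system

Specific gravity 4.08-4.35: Rutile has SG 4.18-4.25 — agrees.
Isometric crystal system: Rutile has tetragonal system — inconsistent.
Pale brown streak: Rutile has pale brown streak — agrees.
Everything matches except the crystal system.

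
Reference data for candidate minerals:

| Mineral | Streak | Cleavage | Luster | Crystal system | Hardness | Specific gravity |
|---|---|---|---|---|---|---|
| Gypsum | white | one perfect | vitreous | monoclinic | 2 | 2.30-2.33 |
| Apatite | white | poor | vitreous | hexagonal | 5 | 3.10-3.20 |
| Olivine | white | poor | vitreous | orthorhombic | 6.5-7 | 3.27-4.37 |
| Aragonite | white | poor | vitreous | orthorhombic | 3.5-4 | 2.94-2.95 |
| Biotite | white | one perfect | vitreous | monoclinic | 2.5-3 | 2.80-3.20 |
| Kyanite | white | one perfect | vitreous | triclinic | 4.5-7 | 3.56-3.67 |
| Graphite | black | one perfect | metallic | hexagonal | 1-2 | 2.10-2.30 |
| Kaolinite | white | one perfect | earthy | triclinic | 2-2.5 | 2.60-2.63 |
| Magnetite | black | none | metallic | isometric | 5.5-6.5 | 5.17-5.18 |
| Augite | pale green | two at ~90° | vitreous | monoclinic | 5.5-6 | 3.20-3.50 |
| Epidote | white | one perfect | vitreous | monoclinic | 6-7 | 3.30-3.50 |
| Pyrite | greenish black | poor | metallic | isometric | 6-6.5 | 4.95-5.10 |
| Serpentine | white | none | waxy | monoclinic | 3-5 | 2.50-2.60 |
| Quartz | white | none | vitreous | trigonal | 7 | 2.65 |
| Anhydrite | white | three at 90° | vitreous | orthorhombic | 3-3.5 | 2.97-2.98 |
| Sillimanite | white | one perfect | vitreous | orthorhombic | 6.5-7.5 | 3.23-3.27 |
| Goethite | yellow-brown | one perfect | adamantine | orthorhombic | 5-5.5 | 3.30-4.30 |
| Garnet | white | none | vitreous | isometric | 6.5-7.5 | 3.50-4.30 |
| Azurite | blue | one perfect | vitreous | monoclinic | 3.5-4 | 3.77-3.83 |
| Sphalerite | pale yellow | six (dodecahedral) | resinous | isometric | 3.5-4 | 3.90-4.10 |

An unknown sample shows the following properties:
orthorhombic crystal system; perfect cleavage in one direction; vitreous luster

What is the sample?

Orthorhombic crystal system — leaves Olivine, Aragonite, Anhydrite, Sillimanite, Goethite.
Perfect cleavage in one direction — Sillimanite, Goethite remain.
Vitreous luster excludes Goethite.
The only mineral consistent with every observation is Sillimanite.

Sillimanite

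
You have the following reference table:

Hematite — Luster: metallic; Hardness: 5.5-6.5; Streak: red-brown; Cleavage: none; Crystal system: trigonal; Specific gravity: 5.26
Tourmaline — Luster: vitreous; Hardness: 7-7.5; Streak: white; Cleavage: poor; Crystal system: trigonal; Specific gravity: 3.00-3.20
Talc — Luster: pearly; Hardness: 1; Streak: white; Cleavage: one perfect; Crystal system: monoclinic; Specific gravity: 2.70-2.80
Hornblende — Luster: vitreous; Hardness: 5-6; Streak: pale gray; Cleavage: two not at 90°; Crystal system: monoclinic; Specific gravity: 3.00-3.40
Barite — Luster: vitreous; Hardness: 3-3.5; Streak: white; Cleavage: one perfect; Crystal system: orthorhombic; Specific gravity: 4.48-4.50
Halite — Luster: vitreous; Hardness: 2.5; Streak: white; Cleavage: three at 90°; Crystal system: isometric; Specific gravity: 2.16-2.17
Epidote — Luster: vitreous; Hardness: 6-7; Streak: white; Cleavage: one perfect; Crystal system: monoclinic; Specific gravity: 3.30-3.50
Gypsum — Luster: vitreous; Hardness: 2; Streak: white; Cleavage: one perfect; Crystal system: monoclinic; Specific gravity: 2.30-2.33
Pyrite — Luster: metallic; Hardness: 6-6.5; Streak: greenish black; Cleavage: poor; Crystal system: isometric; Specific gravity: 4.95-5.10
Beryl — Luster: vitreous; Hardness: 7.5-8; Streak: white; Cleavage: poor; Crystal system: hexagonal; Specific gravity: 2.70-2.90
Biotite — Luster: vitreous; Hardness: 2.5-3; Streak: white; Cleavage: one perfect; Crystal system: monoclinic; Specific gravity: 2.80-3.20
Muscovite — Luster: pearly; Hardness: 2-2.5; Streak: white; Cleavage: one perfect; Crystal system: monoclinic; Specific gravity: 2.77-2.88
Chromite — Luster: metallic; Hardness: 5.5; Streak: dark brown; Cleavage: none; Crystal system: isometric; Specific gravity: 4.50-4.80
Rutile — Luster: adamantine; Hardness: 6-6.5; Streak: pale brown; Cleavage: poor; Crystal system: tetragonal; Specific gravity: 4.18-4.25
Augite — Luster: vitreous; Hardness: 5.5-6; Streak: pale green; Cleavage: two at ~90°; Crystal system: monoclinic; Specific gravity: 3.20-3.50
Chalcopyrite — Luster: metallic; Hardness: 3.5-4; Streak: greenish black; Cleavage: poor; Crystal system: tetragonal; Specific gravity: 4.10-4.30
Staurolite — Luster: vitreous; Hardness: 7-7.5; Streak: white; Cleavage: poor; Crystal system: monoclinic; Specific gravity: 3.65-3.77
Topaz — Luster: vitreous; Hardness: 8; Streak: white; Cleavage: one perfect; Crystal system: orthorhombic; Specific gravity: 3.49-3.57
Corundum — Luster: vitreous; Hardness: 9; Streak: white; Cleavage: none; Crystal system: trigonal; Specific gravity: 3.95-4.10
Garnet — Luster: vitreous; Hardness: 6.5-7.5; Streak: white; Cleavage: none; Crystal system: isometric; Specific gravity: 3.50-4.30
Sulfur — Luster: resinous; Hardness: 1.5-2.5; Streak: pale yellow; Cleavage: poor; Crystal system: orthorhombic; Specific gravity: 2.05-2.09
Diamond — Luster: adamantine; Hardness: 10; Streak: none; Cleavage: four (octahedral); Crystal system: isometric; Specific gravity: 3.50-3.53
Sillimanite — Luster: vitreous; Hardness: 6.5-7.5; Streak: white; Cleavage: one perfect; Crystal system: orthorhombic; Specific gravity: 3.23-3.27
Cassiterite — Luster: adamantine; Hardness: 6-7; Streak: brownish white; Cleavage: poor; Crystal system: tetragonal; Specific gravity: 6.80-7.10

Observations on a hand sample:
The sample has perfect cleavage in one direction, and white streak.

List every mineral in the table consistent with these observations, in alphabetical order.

Perfect cleavage in one direction — only Talc, Barite, Epidote, Gypsum, Biotite, Muscovite, Topaz, Sillimanite remain.
White streak — consistent with all remaining minerals.
Consistent with every observation: Barite, Biotite, Epidote, Gypsum, Muscovite, Sillimanite, Talc, Topaz.

Barite, Biotite, Epidote, Gypsum, Muscovite, Sillimanite, Talc, Topaz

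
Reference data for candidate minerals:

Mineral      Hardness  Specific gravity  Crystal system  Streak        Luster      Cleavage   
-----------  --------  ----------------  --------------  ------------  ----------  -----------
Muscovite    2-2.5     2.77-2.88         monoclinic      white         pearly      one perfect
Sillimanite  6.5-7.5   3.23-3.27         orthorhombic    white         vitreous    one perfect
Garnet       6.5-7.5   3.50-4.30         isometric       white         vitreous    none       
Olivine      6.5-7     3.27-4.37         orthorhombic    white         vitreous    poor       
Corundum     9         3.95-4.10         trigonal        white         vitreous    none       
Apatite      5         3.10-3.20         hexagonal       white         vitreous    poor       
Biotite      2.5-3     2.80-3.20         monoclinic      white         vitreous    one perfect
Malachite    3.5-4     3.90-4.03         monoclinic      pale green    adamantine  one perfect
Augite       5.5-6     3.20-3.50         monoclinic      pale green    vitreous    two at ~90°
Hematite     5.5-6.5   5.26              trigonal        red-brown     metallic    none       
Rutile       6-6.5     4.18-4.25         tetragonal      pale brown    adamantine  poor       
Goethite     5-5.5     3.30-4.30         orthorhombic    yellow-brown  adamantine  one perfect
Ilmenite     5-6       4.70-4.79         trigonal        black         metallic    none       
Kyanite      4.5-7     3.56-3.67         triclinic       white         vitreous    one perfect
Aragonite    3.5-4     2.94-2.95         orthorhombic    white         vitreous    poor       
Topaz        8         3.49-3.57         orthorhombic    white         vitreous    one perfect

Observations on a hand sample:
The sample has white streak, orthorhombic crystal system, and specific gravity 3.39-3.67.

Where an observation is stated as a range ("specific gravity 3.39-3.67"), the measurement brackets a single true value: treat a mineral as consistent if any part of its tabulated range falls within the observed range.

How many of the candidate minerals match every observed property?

2

White streak excludes Malachite, Augite, Hematite, Rutile, Goethite, Ilmenite.
Orthorhombic crystal system — leaves Sillimanite, Olivine, Aragonite, Topaz.
Specific gravity 3.39-3.67 eliminates Sillimanite, Aragonite.
The minerals that satisfy all observations are Olivine, Topaz.
That is 2 minerals.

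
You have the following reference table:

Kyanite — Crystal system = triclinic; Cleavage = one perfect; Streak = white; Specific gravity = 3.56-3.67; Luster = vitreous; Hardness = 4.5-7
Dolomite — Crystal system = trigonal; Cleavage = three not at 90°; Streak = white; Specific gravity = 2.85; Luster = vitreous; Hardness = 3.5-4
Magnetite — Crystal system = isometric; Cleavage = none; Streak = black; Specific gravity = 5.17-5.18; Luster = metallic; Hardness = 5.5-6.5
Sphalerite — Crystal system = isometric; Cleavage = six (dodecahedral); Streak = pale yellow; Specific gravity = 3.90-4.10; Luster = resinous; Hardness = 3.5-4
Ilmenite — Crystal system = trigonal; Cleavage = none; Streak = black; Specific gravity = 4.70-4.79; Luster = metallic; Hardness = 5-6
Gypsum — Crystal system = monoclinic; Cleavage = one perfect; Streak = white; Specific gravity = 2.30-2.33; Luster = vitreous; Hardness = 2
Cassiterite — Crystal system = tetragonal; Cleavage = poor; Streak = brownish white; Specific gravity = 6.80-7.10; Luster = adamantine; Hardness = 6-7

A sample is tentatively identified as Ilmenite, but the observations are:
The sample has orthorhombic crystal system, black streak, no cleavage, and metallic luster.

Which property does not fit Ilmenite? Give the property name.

Orthorhombic crystal system: Ilmenite has trigonal system — outside the reference range.
Black streak: Ilmenite has black streak — matches.
No cleavage: Ilmenite has cleavage none — matches.
Metallic luster: Ilmenite has metallic luster — matches.
Only the crystal system is inconsistent.

crystal system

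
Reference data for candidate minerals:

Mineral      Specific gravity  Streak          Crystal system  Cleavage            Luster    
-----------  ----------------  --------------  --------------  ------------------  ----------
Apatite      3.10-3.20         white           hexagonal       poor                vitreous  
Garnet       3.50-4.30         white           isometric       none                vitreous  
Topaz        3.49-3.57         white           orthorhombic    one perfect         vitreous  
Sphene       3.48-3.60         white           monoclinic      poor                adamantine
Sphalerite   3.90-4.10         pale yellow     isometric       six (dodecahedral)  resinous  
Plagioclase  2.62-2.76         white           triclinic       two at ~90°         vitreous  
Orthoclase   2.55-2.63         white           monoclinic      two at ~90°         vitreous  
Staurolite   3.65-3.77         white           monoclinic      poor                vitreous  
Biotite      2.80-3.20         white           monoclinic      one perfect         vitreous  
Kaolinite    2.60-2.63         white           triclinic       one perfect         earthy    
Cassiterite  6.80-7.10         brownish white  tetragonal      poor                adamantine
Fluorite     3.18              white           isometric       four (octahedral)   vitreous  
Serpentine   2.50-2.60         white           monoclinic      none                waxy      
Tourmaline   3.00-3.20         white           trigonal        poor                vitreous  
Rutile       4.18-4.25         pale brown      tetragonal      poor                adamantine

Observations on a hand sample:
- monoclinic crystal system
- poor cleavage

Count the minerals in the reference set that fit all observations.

Monoclinic crystal system: only Sphene, Orthoclase, Staurolite, Biotite, Serpentine remain.
Poor cleavage: only Sphene, Staurolite remain.
The minerals that satisfy all observations are Sphene, Staurolite.
That is 2 minerals.

2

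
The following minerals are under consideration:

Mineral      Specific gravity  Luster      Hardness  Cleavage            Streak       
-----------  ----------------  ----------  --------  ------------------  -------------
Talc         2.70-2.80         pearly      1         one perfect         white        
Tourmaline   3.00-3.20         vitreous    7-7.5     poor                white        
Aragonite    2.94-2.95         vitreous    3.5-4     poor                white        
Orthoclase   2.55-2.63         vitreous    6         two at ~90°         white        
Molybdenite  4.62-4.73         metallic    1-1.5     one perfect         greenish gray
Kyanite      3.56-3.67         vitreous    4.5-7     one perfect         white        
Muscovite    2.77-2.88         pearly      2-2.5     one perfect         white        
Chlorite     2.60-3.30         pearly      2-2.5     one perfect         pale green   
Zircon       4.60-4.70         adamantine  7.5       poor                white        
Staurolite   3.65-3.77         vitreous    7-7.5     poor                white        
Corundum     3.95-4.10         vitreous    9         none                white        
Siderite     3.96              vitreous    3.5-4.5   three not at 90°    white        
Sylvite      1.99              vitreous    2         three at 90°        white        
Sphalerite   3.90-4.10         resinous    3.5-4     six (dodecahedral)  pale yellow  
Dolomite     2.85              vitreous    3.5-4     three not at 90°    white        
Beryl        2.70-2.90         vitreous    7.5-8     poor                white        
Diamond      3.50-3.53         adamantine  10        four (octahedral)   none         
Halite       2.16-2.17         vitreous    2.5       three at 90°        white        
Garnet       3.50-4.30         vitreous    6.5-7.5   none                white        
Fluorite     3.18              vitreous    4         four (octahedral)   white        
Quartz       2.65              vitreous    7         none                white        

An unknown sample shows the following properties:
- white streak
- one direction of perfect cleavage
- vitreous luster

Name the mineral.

White streak eliminates Molybdenite, Chlorite, Sphalerite, Diamond.
One direction of perfect cleavage: narrows the field to Talc, Kyanite, Muscovite.
Vitreous luster: leaves Kyanite.
The only mineral consistent with every observation is Kyanite.

Kyanite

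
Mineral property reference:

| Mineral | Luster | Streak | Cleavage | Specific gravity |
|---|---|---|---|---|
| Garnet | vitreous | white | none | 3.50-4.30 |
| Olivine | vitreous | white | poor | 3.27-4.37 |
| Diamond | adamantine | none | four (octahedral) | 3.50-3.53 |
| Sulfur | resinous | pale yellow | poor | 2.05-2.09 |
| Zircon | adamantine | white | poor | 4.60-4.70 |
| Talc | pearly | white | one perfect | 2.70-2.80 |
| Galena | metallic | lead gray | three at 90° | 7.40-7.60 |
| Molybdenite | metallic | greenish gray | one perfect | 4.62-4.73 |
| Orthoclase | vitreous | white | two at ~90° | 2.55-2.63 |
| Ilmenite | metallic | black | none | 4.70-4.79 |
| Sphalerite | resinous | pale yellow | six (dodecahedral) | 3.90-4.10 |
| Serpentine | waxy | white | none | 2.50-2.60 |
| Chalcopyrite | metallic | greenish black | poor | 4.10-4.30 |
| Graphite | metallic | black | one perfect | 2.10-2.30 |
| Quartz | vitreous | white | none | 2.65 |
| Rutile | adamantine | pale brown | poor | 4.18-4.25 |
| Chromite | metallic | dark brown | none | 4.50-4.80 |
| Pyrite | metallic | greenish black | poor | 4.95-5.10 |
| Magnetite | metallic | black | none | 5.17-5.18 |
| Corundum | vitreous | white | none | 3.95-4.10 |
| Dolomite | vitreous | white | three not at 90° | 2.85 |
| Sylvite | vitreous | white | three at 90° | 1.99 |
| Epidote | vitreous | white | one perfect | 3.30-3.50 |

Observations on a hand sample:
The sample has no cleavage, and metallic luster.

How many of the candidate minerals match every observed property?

3

No cleavage — Garnet, Ilmenite, Serpentine, Quartz, Chromite, Magnetite, Corundum remain.
Metallic luster — leaves Ilmenite, Chromite, Magnetite.
The minerals that satisfy all observations are Chromite, Ilmenite, Magnetite.
That is 3 minerals.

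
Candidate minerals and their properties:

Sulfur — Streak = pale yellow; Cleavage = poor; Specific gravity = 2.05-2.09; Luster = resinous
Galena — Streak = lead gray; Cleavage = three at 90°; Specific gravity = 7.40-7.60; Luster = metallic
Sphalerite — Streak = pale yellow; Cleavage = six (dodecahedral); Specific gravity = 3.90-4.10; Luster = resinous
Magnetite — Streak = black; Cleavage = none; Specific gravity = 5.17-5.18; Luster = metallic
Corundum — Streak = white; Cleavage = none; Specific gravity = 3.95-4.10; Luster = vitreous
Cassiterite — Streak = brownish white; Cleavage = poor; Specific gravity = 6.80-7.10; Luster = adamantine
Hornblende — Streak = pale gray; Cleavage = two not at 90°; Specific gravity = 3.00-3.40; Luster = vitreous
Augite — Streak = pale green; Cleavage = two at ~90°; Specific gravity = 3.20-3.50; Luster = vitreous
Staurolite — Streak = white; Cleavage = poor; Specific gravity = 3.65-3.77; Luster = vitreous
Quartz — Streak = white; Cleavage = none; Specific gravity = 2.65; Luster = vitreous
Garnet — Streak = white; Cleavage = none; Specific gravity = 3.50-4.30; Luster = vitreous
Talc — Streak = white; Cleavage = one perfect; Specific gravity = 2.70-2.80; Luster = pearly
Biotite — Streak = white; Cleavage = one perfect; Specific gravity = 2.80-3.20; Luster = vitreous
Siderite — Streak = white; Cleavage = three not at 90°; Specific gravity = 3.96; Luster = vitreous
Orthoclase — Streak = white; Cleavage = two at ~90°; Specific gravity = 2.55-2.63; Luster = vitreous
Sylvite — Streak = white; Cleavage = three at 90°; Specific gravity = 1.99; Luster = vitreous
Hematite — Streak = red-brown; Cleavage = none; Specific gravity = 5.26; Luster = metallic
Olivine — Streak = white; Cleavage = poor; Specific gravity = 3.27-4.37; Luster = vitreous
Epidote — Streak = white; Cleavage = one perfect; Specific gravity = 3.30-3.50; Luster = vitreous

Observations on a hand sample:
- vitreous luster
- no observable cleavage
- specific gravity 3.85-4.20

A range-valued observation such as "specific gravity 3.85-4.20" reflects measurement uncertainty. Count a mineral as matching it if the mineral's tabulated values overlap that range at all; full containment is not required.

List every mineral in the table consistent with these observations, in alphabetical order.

Corundum, Garnet

Vitreous luster: Corundum, Hornblende, Augite, Staurolite, Quartz, Garnet, Biotite, Siderite, Orthoclase, Sylvite, Olivine, Epidote remain.
No observable cleavage: Corundum, Quartz, Garnet remain.
Specific gravity 3.85-4.20 eliminates Quartz.
Remaining candidates: Corundum, Garnet.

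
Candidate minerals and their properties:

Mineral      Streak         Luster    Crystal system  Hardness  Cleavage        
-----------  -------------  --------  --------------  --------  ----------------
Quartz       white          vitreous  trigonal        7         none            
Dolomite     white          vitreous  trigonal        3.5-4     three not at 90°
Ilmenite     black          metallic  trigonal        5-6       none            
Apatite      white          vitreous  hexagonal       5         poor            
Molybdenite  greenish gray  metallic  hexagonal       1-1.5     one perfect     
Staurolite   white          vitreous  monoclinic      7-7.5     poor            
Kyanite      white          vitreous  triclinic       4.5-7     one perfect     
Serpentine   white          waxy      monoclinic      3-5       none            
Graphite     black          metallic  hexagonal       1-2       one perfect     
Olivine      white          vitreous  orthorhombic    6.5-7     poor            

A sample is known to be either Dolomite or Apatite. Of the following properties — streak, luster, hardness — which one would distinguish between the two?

Streak: both white — no difference.
Luster: both vitreous — no difference.
Hardness: Dolomite 3.5-4, Apatite 5 — different.
Of the listed properties, hardness is the one that separates them.

hardness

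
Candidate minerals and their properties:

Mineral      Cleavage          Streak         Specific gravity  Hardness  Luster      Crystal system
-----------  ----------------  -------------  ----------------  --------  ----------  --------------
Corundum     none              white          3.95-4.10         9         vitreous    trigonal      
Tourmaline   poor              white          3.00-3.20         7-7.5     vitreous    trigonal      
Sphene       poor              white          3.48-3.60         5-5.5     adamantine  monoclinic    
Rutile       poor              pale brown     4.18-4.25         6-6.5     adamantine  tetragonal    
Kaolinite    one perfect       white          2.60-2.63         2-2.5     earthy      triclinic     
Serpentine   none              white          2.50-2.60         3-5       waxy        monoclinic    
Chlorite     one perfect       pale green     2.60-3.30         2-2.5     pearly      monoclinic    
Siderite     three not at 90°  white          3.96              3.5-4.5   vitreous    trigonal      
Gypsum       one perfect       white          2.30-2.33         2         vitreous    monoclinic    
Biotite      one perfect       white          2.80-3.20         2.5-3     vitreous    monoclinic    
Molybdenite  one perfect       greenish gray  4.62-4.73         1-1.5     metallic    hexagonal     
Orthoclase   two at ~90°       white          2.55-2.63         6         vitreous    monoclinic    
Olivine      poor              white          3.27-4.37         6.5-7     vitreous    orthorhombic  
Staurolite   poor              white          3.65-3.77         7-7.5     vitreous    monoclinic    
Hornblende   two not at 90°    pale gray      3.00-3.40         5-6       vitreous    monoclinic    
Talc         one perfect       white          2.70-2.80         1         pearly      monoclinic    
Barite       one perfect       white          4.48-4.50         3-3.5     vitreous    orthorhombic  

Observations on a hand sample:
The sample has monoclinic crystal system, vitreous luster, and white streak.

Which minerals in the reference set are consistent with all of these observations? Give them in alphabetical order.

Biotite, Gypsum, Orthoclase, Staurolite

Monoclinic crystal system: narrows the field to Sphene, Serpentine, Chlorite, Gypsum, Biotite, Orthoclase, Staurolite, Hornblende, Talc.
Vitreous luster is inconsistent with Sphene, Serpentine, Chlorite, Talc.
White streak is inconsistent with Hornblende.
The minerals that satisfy all observations are Biotite, Gypsum, Orthoclase, Staurolite.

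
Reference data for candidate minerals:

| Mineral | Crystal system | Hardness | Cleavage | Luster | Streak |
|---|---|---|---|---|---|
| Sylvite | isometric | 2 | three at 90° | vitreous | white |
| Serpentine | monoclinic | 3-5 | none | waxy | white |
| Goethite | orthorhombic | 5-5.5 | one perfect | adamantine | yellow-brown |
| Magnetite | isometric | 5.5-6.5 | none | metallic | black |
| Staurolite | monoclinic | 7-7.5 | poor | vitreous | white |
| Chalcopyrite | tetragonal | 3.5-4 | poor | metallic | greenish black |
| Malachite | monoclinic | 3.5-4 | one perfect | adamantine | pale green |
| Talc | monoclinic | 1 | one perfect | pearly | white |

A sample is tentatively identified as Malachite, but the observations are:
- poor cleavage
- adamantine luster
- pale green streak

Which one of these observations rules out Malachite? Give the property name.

cleavage

Poor cleavage: Malachite has cleavage one perfect — does not match.
Adamantine luster: Malachite has adamantine luster — within range.
Pale green streak: Malachite has pale green streak — within range.
Only the cleavage is inconsistent.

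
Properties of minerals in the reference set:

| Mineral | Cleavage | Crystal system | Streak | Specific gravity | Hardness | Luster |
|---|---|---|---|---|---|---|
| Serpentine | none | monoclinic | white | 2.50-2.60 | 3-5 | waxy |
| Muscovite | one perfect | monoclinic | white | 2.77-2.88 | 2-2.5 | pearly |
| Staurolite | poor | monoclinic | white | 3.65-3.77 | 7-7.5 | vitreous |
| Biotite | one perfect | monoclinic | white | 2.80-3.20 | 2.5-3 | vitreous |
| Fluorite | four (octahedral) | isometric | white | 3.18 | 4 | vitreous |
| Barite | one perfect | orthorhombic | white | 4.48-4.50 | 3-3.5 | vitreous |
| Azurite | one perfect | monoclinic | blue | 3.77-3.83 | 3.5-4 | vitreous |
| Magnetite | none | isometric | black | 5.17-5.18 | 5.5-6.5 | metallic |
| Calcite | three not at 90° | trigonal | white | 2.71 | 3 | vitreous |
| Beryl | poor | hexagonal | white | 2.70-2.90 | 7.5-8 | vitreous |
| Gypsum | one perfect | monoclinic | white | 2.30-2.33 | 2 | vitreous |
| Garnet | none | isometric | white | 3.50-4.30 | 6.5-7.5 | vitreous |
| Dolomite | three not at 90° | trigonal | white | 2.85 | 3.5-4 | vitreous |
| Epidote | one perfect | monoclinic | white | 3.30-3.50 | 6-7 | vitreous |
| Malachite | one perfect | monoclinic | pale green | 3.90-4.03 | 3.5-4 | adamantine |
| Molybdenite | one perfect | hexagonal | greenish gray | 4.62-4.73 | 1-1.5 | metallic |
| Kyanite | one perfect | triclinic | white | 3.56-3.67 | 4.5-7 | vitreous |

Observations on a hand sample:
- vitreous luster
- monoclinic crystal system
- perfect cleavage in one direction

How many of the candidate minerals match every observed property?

4

Vitreous luster is inconsistent with Serpentine, Muscovite, Magnetite, Malachite, Molybdenite.
Monoclinic crystal system — Staurolite, Biotite, Azurite, Gypsum, Epidote remain.
Perfect cleavage in one direction is inconsistent with Staurolite.
Consistent with every observation: Azurite, Biotite, Epidote, Gypsum.
That is 4 minerals.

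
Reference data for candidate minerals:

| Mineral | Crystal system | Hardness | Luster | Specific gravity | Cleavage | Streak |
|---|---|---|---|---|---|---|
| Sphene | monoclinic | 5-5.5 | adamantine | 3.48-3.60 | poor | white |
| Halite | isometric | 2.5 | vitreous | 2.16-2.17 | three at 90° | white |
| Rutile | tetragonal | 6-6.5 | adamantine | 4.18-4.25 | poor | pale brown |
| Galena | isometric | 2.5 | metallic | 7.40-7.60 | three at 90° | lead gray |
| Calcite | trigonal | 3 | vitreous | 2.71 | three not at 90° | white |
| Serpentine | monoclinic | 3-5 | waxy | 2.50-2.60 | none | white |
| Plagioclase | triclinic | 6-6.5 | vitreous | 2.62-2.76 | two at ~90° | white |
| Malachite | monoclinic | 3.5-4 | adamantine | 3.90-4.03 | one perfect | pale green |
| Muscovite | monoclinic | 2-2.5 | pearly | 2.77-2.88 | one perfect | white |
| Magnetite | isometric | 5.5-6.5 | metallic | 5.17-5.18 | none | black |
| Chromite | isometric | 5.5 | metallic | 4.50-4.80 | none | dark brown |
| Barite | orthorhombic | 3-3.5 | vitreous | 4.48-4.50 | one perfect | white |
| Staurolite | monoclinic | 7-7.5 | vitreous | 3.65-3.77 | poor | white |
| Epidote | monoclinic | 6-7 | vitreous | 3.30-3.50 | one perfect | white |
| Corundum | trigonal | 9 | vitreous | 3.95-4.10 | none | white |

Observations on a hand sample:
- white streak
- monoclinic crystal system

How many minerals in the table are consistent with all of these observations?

White streak is inconsistent with Rutile, Galena, Malachite, Magnetite, Chromite.
Monoclinic crystal system rules out Halite, Calcite, Plagioclase, Barite, Corundum.
Consistent with every observation: Epidote, Muscovite, Serpentine, Sphene, Staurolite.
That is 5 minerals.

5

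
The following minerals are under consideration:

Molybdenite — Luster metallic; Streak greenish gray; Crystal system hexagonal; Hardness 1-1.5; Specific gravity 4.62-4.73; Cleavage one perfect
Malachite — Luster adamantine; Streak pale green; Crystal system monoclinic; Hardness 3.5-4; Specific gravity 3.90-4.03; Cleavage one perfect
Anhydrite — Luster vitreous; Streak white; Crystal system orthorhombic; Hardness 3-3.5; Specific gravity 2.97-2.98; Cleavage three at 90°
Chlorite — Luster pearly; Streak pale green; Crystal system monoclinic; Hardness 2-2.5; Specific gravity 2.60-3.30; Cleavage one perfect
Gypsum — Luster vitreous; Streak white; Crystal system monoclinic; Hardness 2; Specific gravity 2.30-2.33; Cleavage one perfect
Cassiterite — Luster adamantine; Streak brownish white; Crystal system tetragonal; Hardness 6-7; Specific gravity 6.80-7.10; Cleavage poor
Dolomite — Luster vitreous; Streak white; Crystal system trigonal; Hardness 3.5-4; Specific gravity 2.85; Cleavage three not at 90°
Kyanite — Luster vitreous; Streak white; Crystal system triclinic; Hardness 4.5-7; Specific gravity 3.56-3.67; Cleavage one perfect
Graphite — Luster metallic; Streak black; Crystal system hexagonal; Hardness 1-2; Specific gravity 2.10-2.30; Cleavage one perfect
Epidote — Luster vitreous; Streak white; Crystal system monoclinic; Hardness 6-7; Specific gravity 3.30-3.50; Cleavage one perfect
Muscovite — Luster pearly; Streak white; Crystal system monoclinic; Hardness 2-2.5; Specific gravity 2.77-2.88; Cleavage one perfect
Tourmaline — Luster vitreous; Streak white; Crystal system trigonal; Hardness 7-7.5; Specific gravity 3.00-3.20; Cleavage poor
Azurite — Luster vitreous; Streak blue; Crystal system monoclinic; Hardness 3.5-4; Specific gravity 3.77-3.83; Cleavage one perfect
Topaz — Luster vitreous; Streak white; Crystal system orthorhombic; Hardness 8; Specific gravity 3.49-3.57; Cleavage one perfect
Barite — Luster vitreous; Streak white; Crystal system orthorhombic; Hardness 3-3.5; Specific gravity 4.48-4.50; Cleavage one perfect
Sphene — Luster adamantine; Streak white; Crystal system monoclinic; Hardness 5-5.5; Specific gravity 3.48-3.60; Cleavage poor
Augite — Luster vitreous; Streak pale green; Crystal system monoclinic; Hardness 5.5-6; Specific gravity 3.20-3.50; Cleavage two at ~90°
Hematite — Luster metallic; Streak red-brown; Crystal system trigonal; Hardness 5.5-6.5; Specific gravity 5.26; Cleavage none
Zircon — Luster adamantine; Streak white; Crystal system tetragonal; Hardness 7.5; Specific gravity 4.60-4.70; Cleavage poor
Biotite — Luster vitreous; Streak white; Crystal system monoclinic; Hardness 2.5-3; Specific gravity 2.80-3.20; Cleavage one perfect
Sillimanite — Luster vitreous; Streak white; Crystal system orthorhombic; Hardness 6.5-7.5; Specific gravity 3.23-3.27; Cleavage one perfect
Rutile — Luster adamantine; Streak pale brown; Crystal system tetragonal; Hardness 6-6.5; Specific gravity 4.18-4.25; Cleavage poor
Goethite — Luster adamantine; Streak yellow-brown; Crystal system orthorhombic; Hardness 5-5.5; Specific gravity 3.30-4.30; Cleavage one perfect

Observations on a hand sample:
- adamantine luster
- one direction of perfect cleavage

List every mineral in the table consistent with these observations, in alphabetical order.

Adamantine luster — leaves Malachite, Cassiterite, Sphene, Zircon, Rutile, Goethite.
One direction of perfect cleavage — only Malachite, Goethite remain.
Consistent with every observation: Goethite, Malachite.

Goethite, Malachite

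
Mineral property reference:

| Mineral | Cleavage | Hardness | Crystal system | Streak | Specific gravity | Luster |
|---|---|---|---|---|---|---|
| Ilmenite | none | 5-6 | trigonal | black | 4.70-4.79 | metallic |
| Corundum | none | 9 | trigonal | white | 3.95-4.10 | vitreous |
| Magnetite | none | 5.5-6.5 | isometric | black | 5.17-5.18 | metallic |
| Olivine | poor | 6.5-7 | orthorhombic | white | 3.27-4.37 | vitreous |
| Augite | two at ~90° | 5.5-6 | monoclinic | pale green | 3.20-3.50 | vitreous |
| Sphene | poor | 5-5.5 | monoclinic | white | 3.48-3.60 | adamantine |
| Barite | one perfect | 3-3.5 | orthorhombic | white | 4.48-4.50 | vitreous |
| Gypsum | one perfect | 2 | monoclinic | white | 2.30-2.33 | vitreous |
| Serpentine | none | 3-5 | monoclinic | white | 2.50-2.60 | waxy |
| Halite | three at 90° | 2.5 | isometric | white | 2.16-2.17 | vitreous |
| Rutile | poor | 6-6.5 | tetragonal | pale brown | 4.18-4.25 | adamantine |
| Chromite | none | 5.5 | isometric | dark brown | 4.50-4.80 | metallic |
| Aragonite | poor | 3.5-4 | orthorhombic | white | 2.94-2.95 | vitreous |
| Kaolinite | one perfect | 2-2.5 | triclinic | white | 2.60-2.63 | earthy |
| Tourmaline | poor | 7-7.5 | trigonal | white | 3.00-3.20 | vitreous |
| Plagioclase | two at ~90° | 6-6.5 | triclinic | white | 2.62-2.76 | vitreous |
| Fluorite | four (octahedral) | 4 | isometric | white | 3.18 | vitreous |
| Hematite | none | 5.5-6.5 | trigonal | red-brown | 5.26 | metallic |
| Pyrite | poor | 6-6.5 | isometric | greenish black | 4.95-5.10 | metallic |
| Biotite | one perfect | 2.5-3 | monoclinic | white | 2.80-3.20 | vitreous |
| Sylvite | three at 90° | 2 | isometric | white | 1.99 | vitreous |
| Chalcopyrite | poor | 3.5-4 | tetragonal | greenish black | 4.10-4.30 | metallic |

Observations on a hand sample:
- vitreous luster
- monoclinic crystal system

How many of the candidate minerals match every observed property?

3

Vitreous luster: leaves Corundum, Olivine, Augite, Barite, Gypsum, Halite, Aragonite, Tourmaline, Plagioclase, Fluorite, Biotite, Sylvite.
Monoclinic crystal system: leaves Augite, Gypsum, Biotite.
The minerals that satisfy all observations are Augite, Biotite, Gypsum.
That is 3 minerals.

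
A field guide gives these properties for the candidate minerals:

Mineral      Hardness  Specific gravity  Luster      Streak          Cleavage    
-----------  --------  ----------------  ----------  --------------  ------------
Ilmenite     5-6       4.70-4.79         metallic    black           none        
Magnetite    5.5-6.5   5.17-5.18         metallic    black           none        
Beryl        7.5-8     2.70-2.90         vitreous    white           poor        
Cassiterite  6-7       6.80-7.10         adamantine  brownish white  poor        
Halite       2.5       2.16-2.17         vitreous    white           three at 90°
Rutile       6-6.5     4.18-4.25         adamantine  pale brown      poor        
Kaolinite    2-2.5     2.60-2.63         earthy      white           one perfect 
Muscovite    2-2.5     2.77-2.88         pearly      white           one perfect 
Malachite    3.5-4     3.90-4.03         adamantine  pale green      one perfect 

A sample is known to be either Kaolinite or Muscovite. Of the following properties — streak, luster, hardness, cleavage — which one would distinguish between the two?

Streak: both white — identical.
Luster: Kaolinite earthy, Muscovite pearly — different.
Hardness: both 2-2.5 — identical.
Cleavage: both one perfect — identical.
Of the listed properties, luster is the one that separates them.

luster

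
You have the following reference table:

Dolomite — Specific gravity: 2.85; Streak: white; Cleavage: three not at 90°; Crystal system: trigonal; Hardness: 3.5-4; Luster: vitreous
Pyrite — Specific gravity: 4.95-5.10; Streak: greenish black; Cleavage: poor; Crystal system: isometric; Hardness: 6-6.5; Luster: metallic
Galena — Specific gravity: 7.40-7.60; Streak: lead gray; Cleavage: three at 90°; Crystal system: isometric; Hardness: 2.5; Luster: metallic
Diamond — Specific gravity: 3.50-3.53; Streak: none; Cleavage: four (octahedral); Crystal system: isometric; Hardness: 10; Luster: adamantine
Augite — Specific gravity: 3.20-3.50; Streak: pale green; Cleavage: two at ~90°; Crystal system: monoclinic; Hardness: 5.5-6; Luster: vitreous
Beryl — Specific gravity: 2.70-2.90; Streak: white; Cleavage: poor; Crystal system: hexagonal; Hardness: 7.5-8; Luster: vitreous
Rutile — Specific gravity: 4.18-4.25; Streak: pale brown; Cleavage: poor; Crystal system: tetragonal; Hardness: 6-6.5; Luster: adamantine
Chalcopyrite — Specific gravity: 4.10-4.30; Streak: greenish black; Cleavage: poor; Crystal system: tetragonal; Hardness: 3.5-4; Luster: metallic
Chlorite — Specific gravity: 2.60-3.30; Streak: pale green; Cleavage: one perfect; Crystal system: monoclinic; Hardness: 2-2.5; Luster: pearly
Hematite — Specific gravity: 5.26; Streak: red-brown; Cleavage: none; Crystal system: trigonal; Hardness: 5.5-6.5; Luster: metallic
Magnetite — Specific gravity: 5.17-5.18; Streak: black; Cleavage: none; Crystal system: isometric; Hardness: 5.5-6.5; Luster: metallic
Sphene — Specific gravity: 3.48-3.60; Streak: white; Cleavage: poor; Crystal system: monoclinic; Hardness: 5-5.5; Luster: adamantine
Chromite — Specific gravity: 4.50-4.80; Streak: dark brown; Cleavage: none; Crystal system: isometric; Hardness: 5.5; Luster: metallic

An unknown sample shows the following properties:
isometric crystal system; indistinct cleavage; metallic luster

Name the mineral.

Pyrite

Isometric crystal system: leaves Pyrite, Galena, Diamond, Magnetite, Chromite.
Indistinct cleavage: Pyrite remains.
Metallic luster: consistent with all remaining minerals.
The only mineral consistent with every observation is Pyrite.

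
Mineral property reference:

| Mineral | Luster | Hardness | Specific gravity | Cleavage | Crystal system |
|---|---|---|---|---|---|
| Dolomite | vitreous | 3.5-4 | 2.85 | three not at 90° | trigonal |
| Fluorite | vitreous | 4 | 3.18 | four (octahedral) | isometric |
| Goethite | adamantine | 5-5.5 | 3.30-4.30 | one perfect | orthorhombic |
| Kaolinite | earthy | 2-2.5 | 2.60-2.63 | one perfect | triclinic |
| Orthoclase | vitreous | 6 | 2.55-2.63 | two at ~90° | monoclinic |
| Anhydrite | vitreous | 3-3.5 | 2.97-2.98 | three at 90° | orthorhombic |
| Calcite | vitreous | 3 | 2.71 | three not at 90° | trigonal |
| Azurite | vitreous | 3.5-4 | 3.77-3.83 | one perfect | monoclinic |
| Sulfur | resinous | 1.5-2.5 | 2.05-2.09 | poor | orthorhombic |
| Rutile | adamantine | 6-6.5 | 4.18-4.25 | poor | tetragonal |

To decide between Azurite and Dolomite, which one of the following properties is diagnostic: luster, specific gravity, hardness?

Luster: both vitreous — shared.
Specific gravity: Azurite 3.77-3.83, Dolomite 2.85 — distinct.
Hardness: both 3.5-4 — shared.
Of the listed properties, specific gravity is the one that separates them.

specific gravity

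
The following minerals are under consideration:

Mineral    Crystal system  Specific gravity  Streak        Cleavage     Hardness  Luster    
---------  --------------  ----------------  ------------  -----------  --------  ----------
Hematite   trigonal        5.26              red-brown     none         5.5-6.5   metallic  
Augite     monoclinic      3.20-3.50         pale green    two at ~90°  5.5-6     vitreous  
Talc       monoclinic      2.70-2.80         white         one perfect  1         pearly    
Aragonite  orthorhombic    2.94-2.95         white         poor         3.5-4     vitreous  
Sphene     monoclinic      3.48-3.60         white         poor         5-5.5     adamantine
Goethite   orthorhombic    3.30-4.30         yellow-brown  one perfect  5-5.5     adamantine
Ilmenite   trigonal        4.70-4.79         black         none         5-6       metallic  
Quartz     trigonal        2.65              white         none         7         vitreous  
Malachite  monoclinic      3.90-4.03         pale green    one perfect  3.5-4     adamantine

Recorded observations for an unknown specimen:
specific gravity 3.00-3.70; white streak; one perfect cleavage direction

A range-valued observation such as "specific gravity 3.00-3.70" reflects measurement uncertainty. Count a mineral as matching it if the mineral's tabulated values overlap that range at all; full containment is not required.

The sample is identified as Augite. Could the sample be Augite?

Specific gravity 3.00-3.70 — matches Augite (SG 3.20-3.50).
White streak — Augite has pale green streak; which does not match.
One perfect cleavage direction — Augite has cleavage two at ~90°; which does not match.
2 of the observed properties are inconsistent with Augite.

Inconsistent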